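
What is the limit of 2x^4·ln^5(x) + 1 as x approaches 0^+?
The product is a 0·∞ indeterminate form at x → 0⁺.
Rewrite the product as 2·ln^5(x) / x^(-4) and apply L'Hôpital, or use the standard hierarchy x^(-4) ≫ |ln x|^5 as x → 0⁺.
The indeterminate product → 0, so the limit = 1.

Final answer: 1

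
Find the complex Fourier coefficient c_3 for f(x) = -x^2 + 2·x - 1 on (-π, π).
Compute the real Fourier coefficients first: a_3 = 4/9, b_3 = 4/3.
Then c_3 = (a_3 − i·b_3)/2 = 2/9 - 2·i/3.

Final answer: 2/9 - 2·i/3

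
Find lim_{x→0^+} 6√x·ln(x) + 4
The product is a 0·∞ indeterminate form at x → 0⁺.
Rewrite the product as 6·ln(x) / x^(-1/2) and apply L'Hôpital, or use the standard hierarchy x^(-1/2) ≫ |ln x| as x → 0⁺.
The indeterminate product → 0, so the limit = 4.

Final answer: 4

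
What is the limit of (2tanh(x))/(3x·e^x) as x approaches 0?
Both numerator and denominator → 0 as x → 0; this is a 0/0 indeterminate form.
Expand each to leading order near x = 0: numerator ~ 2·x, denominator ~ 3·x.
The limit of the ratio is 2/3.

Final answer: 2/3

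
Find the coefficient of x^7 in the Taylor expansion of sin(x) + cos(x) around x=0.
Expand to order 7: sin(x) + cos(x) = -x^7/5040 - x^6/720 + x^5/120 + x^4/24 - x^3/6 - x^2/2 + x + 1 + O(x^8).
The coefficient of x^7 is -1/5040.

Final answer: -1/5040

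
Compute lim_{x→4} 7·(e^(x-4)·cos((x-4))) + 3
Direct substitution at x = 4 gives 10.

Final answer: 10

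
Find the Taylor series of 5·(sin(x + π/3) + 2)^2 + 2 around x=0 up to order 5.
5·x^5·(√(3)/2 + 2)^2·(1/(120·(√(3)/2 + 2)) + √(3)/(16·(√(3)/2 + 2)^2)) + 5·x^4·(√(3)/2 + 2)^2·(5/(48·(√(3)/2 + 2)^2) + √(3)/(24·(√(3)/2 + 2))) + 5·x^3·(√(3)/2 + 2)^2·(-1/(6·(√(3)/2 + 2)) - √(3)/(4·(√(3)/2 + 2)^2)) + 5·x^2·(√(3)/2 + 2)^2·(-√(3)/(2·(√(3)/2 + 2)) + 1/(4·(√(3)/2 + 2)^2)) + x·(5·√(3)/2 + 10) + 2 + 5·(√(3)/2 + 2)^2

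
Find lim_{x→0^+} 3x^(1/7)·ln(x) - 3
The product is a 0·∞ indeterminate form at x → 0⁺.
Rewrite the product as 3·ln(x) / x^(-1/7) and apply L'Hôpital, or use the standard hierarchy x^(-1/7) ≫ |ln x| as x → 0⁺.
The indeterminate product → 0, so the limit = -3.

Final answer: -3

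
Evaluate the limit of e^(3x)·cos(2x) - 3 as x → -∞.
Evaluate the dominant behaviour as x → -∞; each term tends to a finite value or vanishes.
Limit = -3.

Final answer: -3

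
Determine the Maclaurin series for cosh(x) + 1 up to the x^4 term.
x^4/24 + x^2/2 + 2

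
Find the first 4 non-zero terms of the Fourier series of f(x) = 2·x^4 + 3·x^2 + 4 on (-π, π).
(84 - 16·π^2)·cos(x) + (-3 + 4·π^2)·cos(2·x) + (-16·π^2/9 - 4/27)·cos(3·x) + 4 + π^2 + 2·π^4/5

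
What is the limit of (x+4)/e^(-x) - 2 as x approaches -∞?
The quotient is an ∞/∞ indeterminate form as x → -∞.
Compare growth rates of the dominant terms (exponentials ≫ polynomials ≫ logarithms), or apply L'Hôpital's rule; the quotient → 0.
Adding the constant: 0 - 2 = -2. Limit = -2.

Final answer: -2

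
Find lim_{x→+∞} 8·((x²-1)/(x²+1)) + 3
Evaluate the dominant behaviour as x → +∞; each term tends to a finite value or vanishes.
Limit = 11.

Final answer: 11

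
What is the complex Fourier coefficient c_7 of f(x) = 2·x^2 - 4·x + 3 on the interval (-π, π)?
Compute the real Fourier coefficients first: a_7 = -8/49, b_7 = -8/7.
Then c_7 = (a_7 − i·b_7)/2 = -4/49 + 4·i/7.

Final answer: -4/49 + 4·i/7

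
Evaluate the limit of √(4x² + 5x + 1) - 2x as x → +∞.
As x → +∞: multiply by the conjugate to get (5x+1)/(√(4x²+5x+1)+2x); the denominator ~ 4x, so the limit is 5/4.
Limit = 5/4.

Final answer: 5/4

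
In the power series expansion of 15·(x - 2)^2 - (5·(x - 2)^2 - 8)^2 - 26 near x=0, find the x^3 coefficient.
Expand to order 3: 15·(x - 2)^2 - (5·(x - 2)^2 - 8)^2 - 26 = 200·x^3 - 505·x^2 + 420·x - 110 + O(x^4).
The coefficient of x^3 is 200.

Final answer: 200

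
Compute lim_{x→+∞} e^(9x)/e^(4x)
This is an ∞/∞ indeterminate form as x → +∞.
Rewrite e^(9x)/e^(4x) = e^((9−4)x) = e^(5x); the exponent coefficient is 5 > 0 so e^(5x) → ∞.
Limit = ∞.

Final answer: ∞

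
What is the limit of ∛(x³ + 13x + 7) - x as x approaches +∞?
This is an ∞ − ∞ indeterminate form.
Multiply by (A² + AB + B²)/(A² + AB + B²) where A = ∛(x³+13x + 7), B = x to use A³ − B³ = (A−B)(A²+AB+B²); the x³ terms cancel, leaving (13x + 7)/(A²+AB+B²) with denominator ~ 3x², so the limit is 0.
Limit = 0.

Final answer: 0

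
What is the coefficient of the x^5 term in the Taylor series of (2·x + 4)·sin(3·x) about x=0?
Expand to order 5: (2·x + 4)·sin(3·x) = 81·x^5/10 - 9·x^4 - 18·x^3 + 6·x^2 + 12·x + O(x^6).
The coefficient of x^5 is 81/10.

Final answer: 81/10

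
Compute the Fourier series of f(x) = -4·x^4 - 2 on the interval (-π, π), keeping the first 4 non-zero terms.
(-192 + 32·π^2)·cos(x) + (12 - 8·π^2)·cos(2·x) + (-64/27 + 32·π^2/9)·cos(3·x) - 4·π^4/5 - 2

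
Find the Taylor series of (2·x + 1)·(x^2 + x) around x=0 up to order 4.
2·x^3 + 3·x^2 + x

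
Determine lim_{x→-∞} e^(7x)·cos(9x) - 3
Evaluate the dominant behaviour as x → -∞; each term tends to a finite value or vanishes.
Limit = -3.

Final answer: -3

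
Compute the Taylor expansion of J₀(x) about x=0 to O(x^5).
x^4/64 - x^2/4 + 1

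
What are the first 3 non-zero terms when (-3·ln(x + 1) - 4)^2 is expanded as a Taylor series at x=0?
-3·x^2 + 24·x + 16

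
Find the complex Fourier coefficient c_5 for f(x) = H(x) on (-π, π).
Compute the real Fourier coefficients first: a_5 = 0, b_5 = 2/(5·π).
Then c_5 = (a_5 − i·b_5)/2 = -i/(5·π).

Final answer: -i/(5·π)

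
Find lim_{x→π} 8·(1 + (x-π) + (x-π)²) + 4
Direct substitution at x = π gives 12.

Final answer: 12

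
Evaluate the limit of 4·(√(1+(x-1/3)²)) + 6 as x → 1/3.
Direct substitution at x = 1/3 gives 10.

Final answer: 10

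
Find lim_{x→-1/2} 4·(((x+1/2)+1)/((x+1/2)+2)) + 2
Direct substitution at x = -1/2 gives 4.

Final answer: 4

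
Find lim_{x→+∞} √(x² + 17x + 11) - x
This is an ∞ − ∞ indeterminate form.
Multiply and divide by the conjugate √(x²+17x + 11) + x; the x² terms cancel, leaving (17x + 11)/(√(x²+17x + 11)+x) → 17/2.
Limit = 17/2.

Final answer: 17/2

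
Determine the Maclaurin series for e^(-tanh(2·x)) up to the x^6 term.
388·x^6/45 + 4·x^5/5 - 14·x^4/3 + 4·x^3/3 + 2·x^2 - 2·x + 1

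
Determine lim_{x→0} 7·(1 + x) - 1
Direct substitution at x = 0 gives 6.

Final answer: 6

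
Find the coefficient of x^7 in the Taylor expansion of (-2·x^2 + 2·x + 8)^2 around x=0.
Expand to order 7: (-2·x^2 + 2·x + 8)^2 = 4·x^4 - 8·x^3 - 28·x^2 + 32·x + 64 + O(x^8).
The coefficient of x^7 is 0.

Final answer: 0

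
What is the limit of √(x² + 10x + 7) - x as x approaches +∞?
This is an ∞ − ∞ indeterminate form.
Multiply and divide by the conjugate √(x²+10x + 7) + x; the x² terms cancel, leaving (10x + 7)/(√(x²+10x + 7)+x) → 10/2 = 5.
Limit = 5.

Final answer: 5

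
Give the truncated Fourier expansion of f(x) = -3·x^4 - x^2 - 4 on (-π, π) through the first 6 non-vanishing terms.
(-140 + 24·π^2)·cos(x) + (8 - 6·π^2)·cos(2·x) + (-4/3 + 8·π^2/3)·cos(3·x) + (5/16 - 3·π^2/2)·cos(4·x) + (-44/625 + 24·π^2/25)·cos(5·x) - 3·π^4/5 - 4 - π^2/3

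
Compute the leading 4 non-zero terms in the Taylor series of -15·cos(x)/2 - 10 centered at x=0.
x^6/96 - 5·x^4/16 + 15·x^2/4 - 35/2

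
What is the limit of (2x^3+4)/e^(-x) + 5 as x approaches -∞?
The quotient is an ∞/∞ indeterminate form as x → -∞.
Compare growth rates of the dominant terms (exponentials ≫ polynomials ≫ logarithms), or apply L'Hôpital's rule; the quotient → 0.
Adding the constant: 0 + 5 = 5. Limit = 5.

Final answer: 5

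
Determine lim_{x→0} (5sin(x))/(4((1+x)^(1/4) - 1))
Both numerator and denominator → 0 as x → 0; this is a 0/0 indeterminate form.
Expand each to leading order near x = 0: numerator ~ 5·x, denominator ~ x.
The limit of the ratio is 5.

Final answer: 5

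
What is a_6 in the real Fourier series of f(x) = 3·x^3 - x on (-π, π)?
a_6 = (1/π) ∫_{-π}^{π} f(x)·cos(6x) dx.
Evaluate the integral (use parity and integration by parts as needed): a_6 = 0.

Final answer: 0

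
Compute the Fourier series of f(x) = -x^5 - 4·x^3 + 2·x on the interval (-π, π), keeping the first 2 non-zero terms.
(-2·π^4 - 188 + 32·π^2)·sin(x) + (-π^2 - 1/2 + π^4)·sin(2·x)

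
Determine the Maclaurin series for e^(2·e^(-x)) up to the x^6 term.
27·x^6·e^(2)/8 - 227·x^5·e^(2)/60 + 47·x^4·e^(2)/12 - 11·x^3·e^(2)/3 + 3·x^2·e^(2) - 2·x·e^(2) + e^(2)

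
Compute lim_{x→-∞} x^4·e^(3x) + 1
The product is a 0·∞ indeterminate form at x → -∞.
Rewrite the product as x^4 / e^(-3x) (an ∞/∞ form) and apply L'Hôpital, or use the standard hierarchy e^(3|x|) ≫ |x^4| as x → -∞.
The indeterminate product → 0, so the limit = 1.

Final answer: 1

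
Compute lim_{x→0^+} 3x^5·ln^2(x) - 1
The product is a 0·∞ indeterminate form at x → 0⁺.
Rewrite the product as 3·ln^2(x) / x^(-5) and apply L'Hôpital, or use the standard hierarchy x^(-5) ≫ |ln x|^2 as x → 0⁺.
The indeterminate product → 0, so the limit = -1.

Final answer: -1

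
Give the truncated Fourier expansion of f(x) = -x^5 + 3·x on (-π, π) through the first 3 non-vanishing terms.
(-234 - 2·π^4 + 40·π^2)·sin(x) + (-5·π^2 + 9/2 + π^4)·sin(2·x) + (-2·π^4/3 + 82/81 + 40·π^2/27)·sin(3·x)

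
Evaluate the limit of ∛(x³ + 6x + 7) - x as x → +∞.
This is an ∞ − ∞ indeterminate form.
Multiply by (A² + AB + B²)/(A² + AB + B²) where A = ∛(x³+6x + 7), B = x to use A³ − B³ = (A−B)(A²+AB+B²); the x³ terms cancel, leaving (6x + 7)/(A²+AB+B²) with denominator ~ 3x², so the limit is 0.
Limit = 0.

Final answer: 0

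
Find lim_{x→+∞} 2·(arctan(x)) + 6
Evaluate the dominant behaviour as x → +∞; each term tends to a finite value or vanishes.
Limit = π + 6.

Final answer: π + 6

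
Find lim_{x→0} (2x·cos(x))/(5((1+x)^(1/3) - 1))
Both numerator and denominator → 0 as x → 0; this is a 0/0 indeterminate form.
Expand each to leading order near x = 0: numerator ~ 2·x, denominator ~ 5·x/3.
The limit of the ratio is 6/5.

Final answer: 6/5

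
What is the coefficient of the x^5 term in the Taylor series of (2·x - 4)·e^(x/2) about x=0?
Expand to order 5: (2·x - 4)·e^(x/2) = x^5/240 + x^4/32 + x^3/6 + x^2/2 - 4 + O(x^6).
The coefficient of x^5 is 1/240.

Final answer: 1/240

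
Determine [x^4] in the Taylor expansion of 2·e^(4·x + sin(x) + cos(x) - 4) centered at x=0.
Expand to order 4: 2·e^(4·x + sin(x) + cos(x) - 4) = 153·x^4·e^(-3)/4 + 109·x^3·e^(-3)/3 + 24·x^2·e^(-3) + 10·x·e^(-3) + 2·e^(-3) + O(x^5).
The coefficient of x^4 is 153·e^(-3)/4.

Final answer: 153·e^(-3)/4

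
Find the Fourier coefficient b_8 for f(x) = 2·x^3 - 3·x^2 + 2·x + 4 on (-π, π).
b_8 = (1/π) ∫_{-π}^{π} f(x)·sin(8x) dx.
Evaluate the integral (use parity and integration by parts as needed): b_8 = -π^2/2 - 29/64.

Final answer: -π^2/2 - 29/64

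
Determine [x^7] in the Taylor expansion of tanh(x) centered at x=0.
Expand to order 7: tanh(x) = -17·x^7/315 + 2·x^5/15 - x^3/3 + x + O(x^8).
The coefficient of x^7 is -17/315.

Final answer: -17/315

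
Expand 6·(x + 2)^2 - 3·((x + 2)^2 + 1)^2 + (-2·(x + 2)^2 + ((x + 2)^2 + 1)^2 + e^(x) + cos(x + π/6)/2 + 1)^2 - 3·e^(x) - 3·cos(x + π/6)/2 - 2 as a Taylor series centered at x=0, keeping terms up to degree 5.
x^5·(-3/160 + (√(3)/4 + 19)^2·(1/(80·(√(3)/4 + 19)) + 131·(√(3)/(96·(√(3)/4 + 19)) + 25/(24·(√(3)/4 + 19)))/(2·(√(3)/4 + 19)) + 197·(-√(3)/(8·(√(3)/4 + 19)) + 49/(2·(√(3)/4 + 19)))/(12·(√(3)/4 + 19)))) + x^4·(-25/8 - √(3)/32 + (√(3)/4 + 19)^2·(√(3)/(48·(√(3)/4 + 19)) + 25/(12·(√(3)/4 + 19)) + 25807/(48·(√(3)/4 + 19)^2) + (-√(3)/(8·(√(3)/4 + 19)) + 49/(2·(√(3)/4 + 19)))^2)) + x^3·(-197/8 + (√(3)/4 + 19)^2·(197/(12·(√(3)/4 + 19)) + 131·(-√(3)/(8·(√(3)/4 + 19)) + 49/(2·(√(3)/4 + 19)))/(2·(√(3)/4 + 19)))) + x^2·(-147/2 + 3·√(3)/8 + (√(3)/4 + 19)^2·(-√(3)/(4·(√(3)/4 + 19)) + 49/(√(3)/4 + 19) + 17161/(16·(√(3)/4 + 19)^2))) + x·(131·√(3)/8 + 4585/4) - 56 - 3·√(3)/4 + (√(3)/4 + 19)^2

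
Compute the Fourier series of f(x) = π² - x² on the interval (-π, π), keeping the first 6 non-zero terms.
4·cos(x) - cos(2·x) + 4·cos(3·x)/9 - cos(4·x)/4 + 4·cos(5·x)/25 + 2·π^2/3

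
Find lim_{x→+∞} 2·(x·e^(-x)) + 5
Evaluate the dominant behaviour as x → +∞; each term tends to a finite value or vanishes.
Limit = 5.

Final answer: 5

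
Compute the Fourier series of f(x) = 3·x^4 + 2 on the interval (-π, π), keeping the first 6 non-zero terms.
(144 - 24·π^2)·cos(x) + (-9 + 6·π^2)·cos(2·x) + (16/9 - 8·π^2/3)·cos(3·x) + (-9/16 + 3·π^2/2)·cos(4·x) + (144/625 - 24·π^2/25)·cos(5·x) + 2 + 3·π^4/5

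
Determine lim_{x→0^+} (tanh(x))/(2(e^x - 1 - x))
Both numerator and denominator → 0 as x → 0^+; this is a 0/0 indeterminate form.
Expand each to leading order near x = 0: numerator ~ x, denominator ~ x^2.
The limit of the ratio is ∞.

Final answer: ∞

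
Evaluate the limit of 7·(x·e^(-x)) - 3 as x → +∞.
Evaluate the dominant behaviour as x → +∞; each term tends to a finite value or vanishes.
Limit = -3.

Final answer: -3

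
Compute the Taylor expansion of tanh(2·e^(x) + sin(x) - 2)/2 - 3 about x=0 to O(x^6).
1117·x^5/80 - 107·x^4/24 - 53·x^3/12 + x^2/2 + 3·x/2 - 3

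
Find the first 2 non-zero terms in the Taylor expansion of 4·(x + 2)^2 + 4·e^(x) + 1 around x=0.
20·x + 21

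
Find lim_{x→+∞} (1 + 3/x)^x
As x → +∞: this is the defining limit (1 + 3/x)^x → e^3.
Limit = e^(3).

Final answer: e^(3)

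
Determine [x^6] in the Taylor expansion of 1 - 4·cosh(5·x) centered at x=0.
Expand to order 6: 1 - 4·cosh(5·x) = -3125·x^6/36 - 625·x^4/6 - 50·x^2 - 3 + O(x^7).
The coefficient of x^6 is -3125/36.

Final answer: -3125/36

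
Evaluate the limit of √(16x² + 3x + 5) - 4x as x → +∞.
As x → +∞: multiply by the conjugate to get (3x+5)/(√(16x²+3x+5)+4x); the denominator ~ 8x, so the limit is 3/8.
Limit = 3/8.

Final answer: 3/8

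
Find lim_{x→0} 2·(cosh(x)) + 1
Direct substitution at x = 0 gives 3.

Final answer: 3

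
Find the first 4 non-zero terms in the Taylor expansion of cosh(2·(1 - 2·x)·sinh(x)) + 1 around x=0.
28·x^4/3 - 8·x^3 + 2·x^2 + 2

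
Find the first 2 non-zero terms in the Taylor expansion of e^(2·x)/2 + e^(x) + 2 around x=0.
2·x + 7/2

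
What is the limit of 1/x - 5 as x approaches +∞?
Evaluate the dominant behaviour as x → +∞; each term tends to a finite value or vanishes.
Limit = -5.

Final answer: -5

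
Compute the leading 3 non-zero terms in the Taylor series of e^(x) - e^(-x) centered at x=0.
x^5/60 + x^3/3 + 2·x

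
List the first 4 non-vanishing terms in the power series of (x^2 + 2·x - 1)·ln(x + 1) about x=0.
5·x^4/12 - x^3/3 + 5·x^2/2 - x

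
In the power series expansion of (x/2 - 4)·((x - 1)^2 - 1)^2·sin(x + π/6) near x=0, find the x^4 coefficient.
Expand to order 4: (x/2 - 4)·((x - 1)^2 - 1)^2·sin(x + π/6) = x^4·(1 + 9·√(3)) + x^3·(9 - 8·√(3)) - 8·x^2 + O(x^5).
The coefficient of x^4 is 1 + 9·√(3).

Final answer: 1 + 9·√(3)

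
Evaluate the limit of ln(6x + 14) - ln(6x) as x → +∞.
This is an ∞ − ∞ indeterminate form.
Combine the logarithms: ln(6x+14) − ln(6x) = ln((6x+14)/(6x)) = ln(1 + 14/(6x)) → ln(1) = 0.
Limit = 0.

Final answer: 0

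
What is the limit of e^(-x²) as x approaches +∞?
Evaluate the dominant behaviour as x → +∞; each term tends to a finite value or vanishes.
Limit = 0.

Final answer: 0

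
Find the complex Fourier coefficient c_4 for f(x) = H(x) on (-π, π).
Compute the real Fourier coefficients first: a_4 = 0, b_4 = 0.
Then c_4 = (a_4 − i·b_4)/2 = 0.

Final answer: 0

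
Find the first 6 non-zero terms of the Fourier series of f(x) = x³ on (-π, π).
(-12 + 2·π^2)·sin(x) + (3/2 - π^2)·sin(2·x) + (-4/9 + 2·π^2/3)·sin(3·x) + (3/16 - π^2/2)·sin(4·x) + (-12/125 + 2·π^2/5)·sin(5·x) + (1/18 - π^2/3)·sin(6·x)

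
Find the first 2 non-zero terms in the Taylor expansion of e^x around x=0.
x + 1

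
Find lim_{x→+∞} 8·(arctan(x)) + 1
Evaluate the dominant behaviour as x → +∞; each term tends to a finite value or vanishes.
Limit = 1 + 4·π.

Final answer: 1 + 4·π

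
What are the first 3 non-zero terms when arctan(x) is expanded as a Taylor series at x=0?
x^5/5 - x^3/3 + x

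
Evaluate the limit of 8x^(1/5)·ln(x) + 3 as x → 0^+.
The product is a 0·∞ indeterminate form at x → 0⁺.
Rewrite the product as 8·ln(x) / x^(-1/5) and apply L'Hôpital, or use the standard hierarchy x^(-1/5) ≫ |ln x| as x → 0⁺.
The indeterminate product → 0, so the limit = 3.

Final answer: 3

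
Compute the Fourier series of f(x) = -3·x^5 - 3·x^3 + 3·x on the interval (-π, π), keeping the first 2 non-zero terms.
(-678 - 6·π^4 + 114·π^2)·sin(x) + (-12·π^2 + 15 + 3·π^4)·sin(2·x)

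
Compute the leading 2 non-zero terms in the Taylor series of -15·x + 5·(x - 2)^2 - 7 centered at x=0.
13 - 35·x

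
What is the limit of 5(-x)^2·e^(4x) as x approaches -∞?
This is a 0·∞ indeterminate form at x → -∞.
Rewrite the product as 5(-x)^2 / e^(-4x) (an ∞/∞ form) and apply L'Hôpital, or use the standard hierarchy e^(4|x|) ≫ |(-x)^2| as x → -∞.
The indeterminate product → 0, so the limit = 0.

Final answer: 0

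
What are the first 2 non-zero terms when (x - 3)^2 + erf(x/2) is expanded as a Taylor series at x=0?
x·(-6 + 1/√(π)) + 9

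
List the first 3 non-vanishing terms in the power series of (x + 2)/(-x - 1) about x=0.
-x^2 + x - 2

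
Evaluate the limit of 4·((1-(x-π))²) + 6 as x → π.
Direct substitution at x = π gives 10.

Final answer: 10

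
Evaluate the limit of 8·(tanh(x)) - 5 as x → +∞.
Evaluate the dominant behaviour as x → +∞; each term tends to a finite value or vanishes.
Limit = 3.

Final answer: 3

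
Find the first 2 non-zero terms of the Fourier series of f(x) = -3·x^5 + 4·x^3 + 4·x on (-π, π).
(-760 - 6·π^4 + 128·π^2)·sin(x) + (-19·π^2 + 49/2 + 3·π^4)·sin(2·x)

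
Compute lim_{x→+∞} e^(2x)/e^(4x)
This is an ∞/∞ indeterminate form as x → +∞.
Rewrite e^(2x)/e^(4x) = e^((2−4)x) = e^(-2x); the exponent coefficient is -2 < 0 so e^(-2x) → 0.
Limit = 0.

Final answer: 0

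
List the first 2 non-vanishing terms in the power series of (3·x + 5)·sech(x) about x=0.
3·x + 5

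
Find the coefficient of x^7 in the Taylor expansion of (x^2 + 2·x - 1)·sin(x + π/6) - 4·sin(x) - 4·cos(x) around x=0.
Expand to order 7: (x^2 + 2·x - 1)·sin(x + π/6) - 4·sin(x) - 4·cos(x) = x^7·(-1/1680 + 43·√(3)/10080) + x^6·(√(3)/120 + 13/480) + x^5·(1/120 - 7·√(3)/80) + x^4·(-7/16 - √(3)/6) + x^3·(1/6 + 7·√(3)/12) + x^2·(√(3) + 11/4) + x·(-3 - √(3)/2) - 9/2 + O(x^8).
The coefficient of x^7 is -1/1680 + 43·√(3)/10080.

Final answer: -1/1680 + 43·√(3)/10080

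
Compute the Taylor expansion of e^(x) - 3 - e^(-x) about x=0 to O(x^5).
x^3/3 + 2·x - 3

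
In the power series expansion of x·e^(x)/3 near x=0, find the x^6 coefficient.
Expand to order 6: x·e^(x)/3 = x^6/360 + x^5/72 + x^4/18 + x^3/6 + x^2/3 + x/3 + O(x^7).
The coefficient of x^6 is 1/360.

Final answer: 1/360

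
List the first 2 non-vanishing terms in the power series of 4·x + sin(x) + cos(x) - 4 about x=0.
5·x - 3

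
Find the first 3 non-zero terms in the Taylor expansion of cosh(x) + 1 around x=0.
x^4/24 + x^2/2 + 2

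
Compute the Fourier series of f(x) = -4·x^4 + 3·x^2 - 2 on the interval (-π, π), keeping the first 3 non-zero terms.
(-204 + 32·π^2)·cos(x) + (15 - 8·π^2)·cos(2·x) - 4·π^4/5 - 2 + π^2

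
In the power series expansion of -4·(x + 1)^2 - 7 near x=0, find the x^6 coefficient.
Expand to order 6: -4·(x + 1)^2 - 7 = -4·x^2 - 8·x - 11 + O(x^7).
The coefficient of x^6 is 0.

Final answer: 0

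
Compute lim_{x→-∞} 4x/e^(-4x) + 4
The quotient is an ∞/∞ indeterminate form as x → -∞.
Compare growth rates of the dominant terms (exponentials ≫ polynomials ≫ logarithms), or apply L'Hôpital's rule; the quotient → 0.
Adding the constant: 0 + 4 = 4. Limit = 4.

Final answer: 4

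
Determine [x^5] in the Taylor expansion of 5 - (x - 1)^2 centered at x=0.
Expand to order 5: 5 - (x - 1)^2 = -x^2 + 2·x + 4 + O(x^6).
The coefficient of x^5 is 0.

Final answer: 0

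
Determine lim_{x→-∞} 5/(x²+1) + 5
Evaluate the dominant behaviour as x → -∞; each term tends to a finite value or vanishes.
Limit = 5.

Final answer: 5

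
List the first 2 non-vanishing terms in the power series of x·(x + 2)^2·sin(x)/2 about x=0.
2·x^3 + 2·x^2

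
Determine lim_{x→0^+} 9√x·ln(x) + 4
The product is a 0·∞ indeterminate form at x → 0⁺.
Rewrite the product as 9·ln(x) / x^(-1/2) and apply L'Hôpital, or use the standard hierarchy x^(-1/2) ≫ |ln x| as x → 0⁺.
The indeterminate product → 0, so the limit = 4.

Final answer: 4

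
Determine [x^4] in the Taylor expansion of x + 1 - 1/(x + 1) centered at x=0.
Expand to order 4: x + 1 - 1/(x + 1) = -x^4 + x^3 - x^2 + 2·x + O(x^5).
The coefficient of x^4 is -1.

Final answer: -1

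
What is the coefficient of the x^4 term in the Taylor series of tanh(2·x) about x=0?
Expand to order 4: tanh(2·x) = -8·x^3/3 + 2·x + O(x^5).
The coefficient of x^4 is 0.

Final answer: 0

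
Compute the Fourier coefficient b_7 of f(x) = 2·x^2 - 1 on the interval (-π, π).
b_7 = (1/π) ∫_{-π}^{π} f(x)·sin(7x) dx.
Evaluate the integral (use parity and integration by parts as needed): b_7 = 0.

Final answer: 0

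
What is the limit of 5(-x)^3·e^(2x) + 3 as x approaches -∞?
The product is a 0·∞ indeterminate form at x → -∞.
Rewrite the product as 5(-x)^3 / e^(-2x) (an ∞/∞ form) and apply L'Hôpital, or use the standard hierarchy e^(2|x|) ≫ |(-x)^3| as x → -∞.
The indeterminate product → 0, so the limit = 3.

Final answer: 3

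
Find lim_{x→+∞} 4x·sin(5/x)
As x → +∞: let u = 5/x → 0⁺; then 4·x·sin(5/x) = 4·5·sin(u)/u → 4·5·1 = 20.
Limit = 20.

Final answer: 20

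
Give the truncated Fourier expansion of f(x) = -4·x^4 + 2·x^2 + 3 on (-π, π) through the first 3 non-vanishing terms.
(-200 + 32·π^2)·cos(x) + (14 - 8·π^2)·cos(2·x) - 4·π^4/5 + 3 + 2·π^2/3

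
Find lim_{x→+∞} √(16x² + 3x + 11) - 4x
As x → +∞: multiply by the conjugate to get (3x+11)/(√(16x²+3x+11)+4x); the denominator ~ 8x, so the limit is 3/8.
Limit = 3/8.

Final answer: 3/8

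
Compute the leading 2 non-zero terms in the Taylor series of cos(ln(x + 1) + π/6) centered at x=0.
-x/2 + √(3)/2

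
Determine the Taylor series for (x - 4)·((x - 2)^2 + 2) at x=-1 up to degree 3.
-55 + 41·(x + 1) - 11·(x + 1)^2 + (x + 1)^3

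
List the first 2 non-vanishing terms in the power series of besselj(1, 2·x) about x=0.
-x^3/2 + x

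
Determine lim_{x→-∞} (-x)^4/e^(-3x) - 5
The quotient is an ∞/∞ indeterminate form as x → -∞.
Compare growth rates of the dominant terms (exponentials ≫ polynomials ≫ logarithms), or apply L'Hôpital's rule; the quotient → 0.
Adding the constant: 0 - 5 = -5. Limit = -5.

Final answer: -5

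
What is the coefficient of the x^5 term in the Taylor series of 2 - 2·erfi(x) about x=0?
Expand to order 5: 2 - 2·erfi(x) = -2·x^5/(5·√(π)) - 4·x^3/(3·√(π)) - 4·x/√(π) + 2 + O(x^6).
The coefficient of x^5 is -2/(5·√(π)).

Final answer: -2/(5·√(π))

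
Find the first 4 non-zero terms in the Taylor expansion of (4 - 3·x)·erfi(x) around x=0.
-2·x^4/√(π) + 8·x^3/(3·√(π)) - 6·x^2/√(π) + 8·x/√(π)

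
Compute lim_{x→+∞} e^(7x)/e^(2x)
This is an ∞/∞ indeterminate form as x → +∞.
Rewrite e^(7x)/e^(2x) = e^((7−2)x) = e^(5x); the exponent coefficient is 5 > 0 so e^(5x) → ∞.
Limit = ∞.

Final answer: ∞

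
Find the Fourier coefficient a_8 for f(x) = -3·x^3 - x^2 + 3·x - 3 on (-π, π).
a_8 = (1/π) ∫_{-π}^{π} f(x)·cos(8x) dx.
Evaluate the integral (use parity and integration by parts as needed): a_8 = -1/16.

Final answer: -1/16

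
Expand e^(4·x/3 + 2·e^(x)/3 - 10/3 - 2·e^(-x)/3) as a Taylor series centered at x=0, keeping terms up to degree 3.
274·x^3·e^(-10/3)/81 + 32·x^2·e^(-10/3)/9 + 8·x·e^(-10/3)/3 + e^(-10/3)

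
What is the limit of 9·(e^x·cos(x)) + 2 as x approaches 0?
Direct substitution at x = 0 gives 11.

Final answer: 11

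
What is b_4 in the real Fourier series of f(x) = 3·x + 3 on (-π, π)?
b_4 = (1/π) ∫_{-π}^{π} f(x)·sin(4x) dx.
Evaluate the integral (use parity and integration by parts as needed): b_4 = -3/2.

Final answer: -3/2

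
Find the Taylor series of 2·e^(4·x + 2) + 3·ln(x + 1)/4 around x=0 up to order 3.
x^3·(1/4 + 64·e^(2)/3) + x^2·(-3/8 + 16·e^(2)) + x·(3/4 + 8·e^(2)) + 2·e^(2)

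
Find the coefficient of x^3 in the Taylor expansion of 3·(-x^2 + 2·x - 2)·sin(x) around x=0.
Expand to order 3: 3·(-x^2 + 2·x - 2)·sin(x) = -2·x^3 + 6·x^2 - 6·x + O(x^4).
The coefficient of x^3 is -2.

Final answer: -2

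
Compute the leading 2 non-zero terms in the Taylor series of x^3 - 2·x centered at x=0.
x^3 - 2·x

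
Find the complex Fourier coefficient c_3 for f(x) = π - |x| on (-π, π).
Compute the real Fourier coefficients first: a_3 = 4/(9·π), b_3 = 0.
Then c_3 = (a_3 − i·b_3)/2 = 2/(9·π).

Final answer: 2/(9·π)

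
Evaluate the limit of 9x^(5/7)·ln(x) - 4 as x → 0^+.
The product is a 0·∞ indeterminate form at x → 0⁺.
Rewrite the product as 9·ln(x) / x^(-5/7) and apply L'Hôpital, or use the standard hierarchy x^(-5/7) ≫ |ln x| as x → 0⁺.
The indeterminate product → 0, so the limit = -4.

Final answer: -4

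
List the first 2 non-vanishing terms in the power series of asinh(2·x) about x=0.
-4·x^3/3 + 2·x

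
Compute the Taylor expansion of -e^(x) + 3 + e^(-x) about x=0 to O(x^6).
-x^5/60 - x^3/3 - 2·x + 3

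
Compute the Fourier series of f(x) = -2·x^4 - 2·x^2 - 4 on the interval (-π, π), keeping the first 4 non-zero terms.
(-88 + 16·π^2)·cos(x) + (4 - 4·π^2)·cos(2·x) + (-8/27 + 16·π^2/9)·cos(3·x) - 2·π^4/5 - 2·π^2/3 - 4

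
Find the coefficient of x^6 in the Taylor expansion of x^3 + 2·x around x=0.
Expand to order 6: x^3 + 2·x = x^3 + 2·x + O(x^7).
The coefficient of x^6 is 0.

Final answer: 0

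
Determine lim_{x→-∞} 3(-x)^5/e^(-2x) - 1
The quotient is an ∞/∞ indeterminate form as x → -∞.
Compare growth rates of the dominant terms (exponentials ≫ polynomials ≫ logarithms), or apply L'Hôpital's rule; the quotient → 0.
Adding the constant: 0 - 1 = -1. Limit = -1.

Final answer: -1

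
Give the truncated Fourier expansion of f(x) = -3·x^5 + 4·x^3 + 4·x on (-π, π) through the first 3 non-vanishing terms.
(-760 - 6·π^4 + 128·π^2)·sin(x) + (-19·π^2 + 49/2 + 3·π^4)·sin(2·x) + (-2·π^4 - 56/27 + 64·π^2/9)·sin(3·x)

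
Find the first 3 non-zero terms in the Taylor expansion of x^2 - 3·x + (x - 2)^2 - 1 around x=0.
2·x^2 - 7·x + 3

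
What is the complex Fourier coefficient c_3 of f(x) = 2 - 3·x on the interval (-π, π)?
Compute the real Fourier coefficients first: a_3 = 0, b_3 = -2.
Then c_3 = (a_3 − i·b_3)/2 = i.

Final answer: i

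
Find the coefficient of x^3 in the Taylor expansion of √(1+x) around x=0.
Expand to order 3: √(1+x) = x^3/16 - x^2/8 + x/2 + 1 + O(x^4).
The coefficient of x^3 is 1/16.

Final answer: 1/16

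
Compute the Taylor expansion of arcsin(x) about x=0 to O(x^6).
3·x^5/40 + x^3/6 + x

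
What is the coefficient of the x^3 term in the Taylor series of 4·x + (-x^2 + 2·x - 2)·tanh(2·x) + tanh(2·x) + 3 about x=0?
Expand to order 3: 4·x + (-x^2 + 2·x - 2)·tanh(2·x) + tanh(2·x) + 3 = 2·x^3/3 + 4·x^2 + 2·x + 3 + O(x^4).
The coefficient of x^3 is 2/3.

Final answer: 2/3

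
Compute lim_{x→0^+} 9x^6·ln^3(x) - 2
The product is a 0·∞ indeterminate form at x → 0⁺.
Rewrite the product as 9·ln^3(x) / x^(-6) and apply L'Hôpital, or use the standard hierarchy x^(-6) ≫ |ln x|^3 as x → 0⁺.
The indeterminate product → 0, so the limit = -2.

Final answer: -2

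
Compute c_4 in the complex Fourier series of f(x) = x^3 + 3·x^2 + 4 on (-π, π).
Compute the real Fourier coefficients first: a_4 = 3/4, b_4 = 3/16 - π^2/2.
Then c_4 = (a_4 − i·b_4)/2 = 3/8 - 3·i/32 + i·π^2/4.

Final answer: 3/8 - 3·i/32 + i·π^2/4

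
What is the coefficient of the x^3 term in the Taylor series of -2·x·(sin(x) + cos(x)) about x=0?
Expand to order 3: -2·x·(sin(x) + cos(x)) = x^3 - 2·x^2 - 2·x + O(x^4).
The coefficient of x^3 is 1.

Final answer: 1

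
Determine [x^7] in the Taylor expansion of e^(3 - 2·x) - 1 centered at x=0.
Expand to order 7: e^(3 - 2·x) - 1 = -8·x^7·e^(3)/315 + 4·x^6·e^(3)/45 - 4·x^5·e^(3)/15 + 2·x^4·e^(3)/3 - 4·x^3·e^(3)/3 + 2·x^2·e^(3) - 2·x·e^(3) - 1 + e^(3) + O(x^8).
The coefficient of x^7 is -8·e^(3)/315.

Final answer: -8·e^(3)/315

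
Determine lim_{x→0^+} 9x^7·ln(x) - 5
The product is a 0·∞ indeterminate form at x → 0⁺.
Rewrite the product as 9·ln(x) / x^(-7) and apply L'Hôpital, or use the standard hierarchy x^(-7) ≫ |ln x| as x → 0⁺.
The indeterminate product → 0, so the limit = -5.

Final answer: -5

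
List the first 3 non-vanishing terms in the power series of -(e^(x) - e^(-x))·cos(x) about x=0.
x^5/15 + 2·x^3/3 - 2·x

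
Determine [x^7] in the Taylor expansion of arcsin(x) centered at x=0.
Expand to order 7: arcsin(x) = 5·x^7/112 + 3·x^5/40 + x^3/6 + x + O(x^8).
The coefficient of x^7 is 5/112.

Final answer: 5/112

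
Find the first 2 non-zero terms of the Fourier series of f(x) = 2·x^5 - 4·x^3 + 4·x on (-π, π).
(-88·π^2 + 4·π^4 + 536)·sin(x) + (-2·π^4 - 25 + 14·π^2)·sin(2·x)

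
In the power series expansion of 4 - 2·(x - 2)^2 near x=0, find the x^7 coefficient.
Expand to order 7: 4 - 2·(x - 2)^2 = -2·x^2 + 8·x - 4 + O(x^8).
The coefficient of x^7 is 0.

Final answer: 0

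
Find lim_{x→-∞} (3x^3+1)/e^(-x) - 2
The quotient is an ∞/∞ indeterminate form as x → -∞.
Compare growth rates of the dominant terms (exponentials ≫ polynomials ≫ logarithms), or apply L'Hôpital's rule; the quotient → 0.
Adding the constant: 0 - 2 = -2. Limit = -2.

Final answer: -2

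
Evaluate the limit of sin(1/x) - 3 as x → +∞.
Evaluate the dominant behaviour as x → +∞; each term tends to a finite value or vanishes.
Limit = -3.

Final answer: -3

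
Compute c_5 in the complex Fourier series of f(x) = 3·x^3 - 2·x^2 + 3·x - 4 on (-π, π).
Compute the real Fourier coefficients first: a_5 = 8/25, b_5 = 114/125 + 6·π^2/5.
Then c_5 = (a_5 − i·b_5)/2 = 4/25 - 3·i·π^2/5 - 57·i/125.

Final answer: 4/25 - 3·i·π^2/5 - 57·i/125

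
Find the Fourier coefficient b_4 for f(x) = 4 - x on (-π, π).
b_4 = (1/π) ∫_{-π}^{π} f(x)·sin(4x) dx.
Evaluate the integral (use parity and integration by parts as needed): b_4 = 1/2.

Final answer: 1/2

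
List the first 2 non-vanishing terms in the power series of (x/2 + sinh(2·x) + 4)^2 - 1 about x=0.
20·x + 15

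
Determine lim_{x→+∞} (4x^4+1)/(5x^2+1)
This is an ∞/∞ indeterminate form as x → +∞.
Divide numerator and denominator by x^4 and let the lower-order terms vanish; the numerator's degree 4 exceeds the denominator's degree 2, so the quotient diverges.
Limit = ∞.

Final answer: ∞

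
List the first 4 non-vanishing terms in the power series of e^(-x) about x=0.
-x^3/6 + x^2/2 - x + 1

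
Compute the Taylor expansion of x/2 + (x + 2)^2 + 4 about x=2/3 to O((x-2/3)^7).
103/9 + 35·(x - 2/3)/6 + (x - 2/3)^2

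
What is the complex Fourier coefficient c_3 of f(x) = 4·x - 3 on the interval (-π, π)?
Compute the real Fourier coefficients first: a_3 = 0, b_3 = 8/3.
Then c_3 = (a_3 − i·b_3)/2 = -4·i/3.

Final answer: -4·i/3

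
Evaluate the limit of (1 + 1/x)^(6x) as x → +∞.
As x → +∞: write (1 + 1/x)^(6x) = ((1 + 1/x)^x)^6 → (e^1)^6 = e^6.
Limit = e^(6).

Final answer: e^(6)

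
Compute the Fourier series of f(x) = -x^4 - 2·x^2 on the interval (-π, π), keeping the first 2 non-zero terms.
(-40 + 8·π^2)·cos(x) - π^4/5 - 2·π^2/3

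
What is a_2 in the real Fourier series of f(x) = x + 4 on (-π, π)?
a_2 = (1/π) ∫_{-π}^{π} f(x)·cos(2x) dx.
Evaluate the integral (use parity and integration by parts as needed): a_2 = 0.

Final answer: 0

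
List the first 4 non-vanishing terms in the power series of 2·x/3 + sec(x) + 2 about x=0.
5·x^4/24 + x^2/2 + 2·x/3 + 3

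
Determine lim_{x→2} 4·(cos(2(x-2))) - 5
Direct substitution at x = 2 gives -1.

Final answer: -1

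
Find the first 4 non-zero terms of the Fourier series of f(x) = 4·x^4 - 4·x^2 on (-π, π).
(208 - 32·π^2)·cos(x) + (-16 + 8·π^2)·cos(2·x) + (112/27 - 32·π^2/9)·cos(3·x) - 4·π^2/3 + 4·π^4/5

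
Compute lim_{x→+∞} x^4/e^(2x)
This is an ∞/∞ indeterminate form as x → +∞.
The exponential denominator e^(2x) dominates the polynomial numerator (e^x ≫ x^4 as x → ∞), so the quotient → 0.
Limit = 0.

Final answer: 0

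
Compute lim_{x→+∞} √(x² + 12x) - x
This is an ∞ − ∞ indeterminate form.
Multiply and divide by the conjugate √(x²+12x) + x; the x² terms cancel, leaving (12x)/(√(x²+12x)+x) → 12/2 = 6.
Limit = 6.

Final answer: 6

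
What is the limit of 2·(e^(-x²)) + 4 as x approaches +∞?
Evaluate the dominant behaviour as x → +∞; each term tends to a finite value or vanishes.
Limit = 4.

Final answer: 4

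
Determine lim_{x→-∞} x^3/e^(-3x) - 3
The quotient is an ∞/∞ indeterminate form as x → -∞.
Compare growth rates of the dominant terms (exponentials ≫ polynomials ≫ logarithms), or apply L'Hôpital's rule; the quotient → 0.
Adding the constant: 0 - 3 = -3. Limit = -3.

Final answer: -3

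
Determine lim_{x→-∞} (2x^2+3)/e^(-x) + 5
The quotient is an ∞/∞ indeterminate form as x → -∞.
Compare growth rates of the dominant terms (exponentials ≫ polynomials ≫ logarithms), or apply L'Hôpital's rule; the quotient → 0.
Adding the constant: 0 + 5 = 5. Limit = 5.

Final answer: 5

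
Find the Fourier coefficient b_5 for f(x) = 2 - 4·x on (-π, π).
b_5 = (1/π) ∫_{-π}^{π} f(x)·sin(5x) dx.
Evaluate the integral (use parity and integration by parts as needed): b_5 = -8/5.

Final answer: -8/5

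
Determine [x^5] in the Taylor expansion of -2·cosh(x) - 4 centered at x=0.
Expand to order 5: -2·cosh(x) - 4 = -x^4/12 - x^2 - 6 + O(x^6).
The coefficient of x^5 is 0.

Final answer: 0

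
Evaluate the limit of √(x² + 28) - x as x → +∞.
This is an ∞ − ∞ indeterminate form.
Multiply and divide by the conjugate √(x²+28) + x; the x² terms cancel, leaving 28/(√(x²+28)+x) → 0.
Limit = 0.

Final answer: 0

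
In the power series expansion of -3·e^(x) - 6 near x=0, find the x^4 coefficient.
Expand to order 4: -3·e^(x) - 6 = -x^4/8 - x^3/2 - 3·x^2/2 - 3·x - 9 + O(x^5).
The coefficient of x^4 is -1/8.

Final answer: -1/8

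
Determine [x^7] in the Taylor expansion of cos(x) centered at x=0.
Expand to order 7: cos(x) = -x^6/720 + x^4/24 - x^2/2 + 1 + O(x^8).
The coefficient of x^7 is 0.

Final answer: 0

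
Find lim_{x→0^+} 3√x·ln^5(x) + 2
The product is a 0·∞ indeterminate form at x → 0⁺.
Rewrite the product as 3·ln^5(x) / x^(-1/2) and apply L'Hôpital, or use the standard hierarchy x^(-1/2) ≫ |ln x|^5 as x → 0⁺.
The indeterminate product → 0, so the limit = 2.

Final answer: 2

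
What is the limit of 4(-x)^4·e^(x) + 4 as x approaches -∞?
The product is a 0·∞ indeterminate form at x → -∞.
Rewrite the product as 4(-x)^4 / e^(-x) (an ∞/∞ form) and apply L'Hôpital, or use the standard hierarchy e^(|x|) ≫ |(-x)^4| as x → -∞.
The indeterminate product → 0, so the limit = 4.

Final answer: 4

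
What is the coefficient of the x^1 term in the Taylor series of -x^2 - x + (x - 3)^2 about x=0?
Expand to order 1: -x^2 - x + (x - 3)^2 = 9 - 7·x + O(x^2).
The coefficient of x^1 is -7.

Final answer: -7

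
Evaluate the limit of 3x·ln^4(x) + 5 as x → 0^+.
The product is a 0·∞ indeterminate form at x → 0⁺.
Rewrite the product as 3·ln^4(x) / x^(-1) and apply L'Hôpital, or use the standard hierarchy x^(-1) ≫ |ln x|^4 as x → 0⁺.
The indeterminate product → 0, so the limit = 5.

Final answer: 5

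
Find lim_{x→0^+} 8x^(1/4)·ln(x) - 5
The product is a 0·∞ indeterminate form at x → 0⁺.
Rewrite the product as 8·ln(x) / x^(-1/4) and apply L'Hôpital, or use the standard hierarchy x^(-1/4) ≫ |ln x| as x → 0⁺.
The indeterminate product → 0, so the limit = -5.

Final answer: -5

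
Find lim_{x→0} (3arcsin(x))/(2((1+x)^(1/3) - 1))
Both numerator and denominator → 0 as x → 0; this is a 0/0 indeterminate form.
Expand each to leading order near x = 0: numerator ~ 3·x, denominator ~ 2·x/3.
The limit of the ratio is 9/2.

Final answer: 9/2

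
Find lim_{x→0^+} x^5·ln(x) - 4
The product is a 0·∞ indeterminate form at x → 0⁺.
Rewrite the product as ln(x) / x^(-5) and apply L'Hôpital, or use the standard hierarchy x^(-5) ≫ |ln x| as x → 0⁺.
The indeterminate product → 0, so the limit = -4.

Final answer: -4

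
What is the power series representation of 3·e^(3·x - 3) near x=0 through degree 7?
729·x^7·e^(-3)/560 + 243·x^6·e^(-3)/80 + 243·x^5·e^(-3)/40 + 81·x^4·e^(-3)/8 + 27·x^3·e^(-3)/2 + 27·x^2·e^(-3)/2 + 9·x·e^(-3) + 3·e^(-3)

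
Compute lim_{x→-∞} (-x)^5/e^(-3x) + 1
The quotient is an ∞/∞ indeterminate form as x → -∞.
Compare growth rates of the dominant terms (exponentials ≫ polynomials ≫ logarithms), or apply L'Hôpital's rule; the quotient → 0.
Adding the constant: 0 + 1 = 1. Limit = 1.

Final answer: 1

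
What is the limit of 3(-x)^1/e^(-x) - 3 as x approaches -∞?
The quotient is an ∞/∞ indeterminate form as x → -∞.
Compare growth rates of the dominant terms (exponentials ≫ polynomials ≫ logarithms), or apply L'Hôpital's rule; the quotient → 0.
Adding the constant: 0 - 3 = -3. Limit = -3.

Final answer: -3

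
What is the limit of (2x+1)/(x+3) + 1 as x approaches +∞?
Evaluate the dominant behaviour as x → +∞; each term tends to a finite value or vanishes.
Limit = 3.

Final answer: 3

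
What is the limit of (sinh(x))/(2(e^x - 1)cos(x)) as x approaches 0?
Both numerator and denominator → 0 as x → 0; this is a 0/0 indeterminate form.
Expand each to leading order near x = 0: numerator ~ x, denominator ~ 2·x.
The limit of the ratio is 1/2.

Final answer: 1/2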